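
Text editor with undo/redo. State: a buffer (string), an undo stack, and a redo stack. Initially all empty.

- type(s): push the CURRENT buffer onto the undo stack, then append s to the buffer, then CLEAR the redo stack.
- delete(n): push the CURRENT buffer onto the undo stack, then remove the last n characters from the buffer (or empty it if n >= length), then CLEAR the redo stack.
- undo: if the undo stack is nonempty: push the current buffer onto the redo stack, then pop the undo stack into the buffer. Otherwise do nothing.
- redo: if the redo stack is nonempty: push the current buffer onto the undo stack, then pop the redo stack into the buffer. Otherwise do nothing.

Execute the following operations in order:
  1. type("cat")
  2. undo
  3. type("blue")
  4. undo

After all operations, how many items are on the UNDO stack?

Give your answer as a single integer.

Answer: 0

Derivation:
After op 1 (type): buf='cat' undo_depth=1 redo_depth=0
After op 2 (undo): buf='(empty)' undo_depth=0 redo_depth=1
After op 3 (type): buf='blue' undo_depth=1 redo_depth=0
After op 4 (undo): buf='(empty)' undo_depth=0 redo_depth=1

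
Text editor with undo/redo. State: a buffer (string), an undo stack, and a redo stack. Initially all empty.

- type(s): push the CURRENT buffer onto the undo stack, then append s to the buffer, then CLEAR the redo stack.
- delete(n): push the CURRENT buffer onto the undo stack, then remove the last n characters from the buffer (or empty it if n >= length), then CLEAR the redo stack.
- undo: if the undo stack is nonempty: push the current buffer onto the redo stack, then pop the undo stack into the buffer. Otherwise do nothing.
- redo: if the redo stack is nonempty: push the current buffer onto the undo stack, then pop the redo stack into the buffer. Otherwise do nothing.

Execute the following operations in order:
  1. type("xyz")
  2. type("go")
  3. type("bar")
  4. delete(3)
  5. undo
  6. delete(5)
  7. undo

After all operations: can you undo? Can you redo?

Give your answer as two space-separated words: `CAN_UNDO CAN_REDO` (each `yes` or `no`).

After op 1 (type): buf='xyz' undo_depth=1 redo_depth=0
After op 2 (type): buf='xyzgo' undo_depth=2 redo_depth=0
After op 3 (type): buf='xyzgobar' undo_depth=3 redo_depth=0
After op 4 (delete): buf='xyzgo' undo_depth=4 redo_depth=0
After op 5 (undo): buf='xyzgobar' undo_depth=3 redo_depth=1
After op 6 (delete): buf='xyz' undo_depth=4 redo_depth=0
After op 7 (undo): buf='xyzgobar' undo_depth=3 redo_depth=1

Answer: yes yes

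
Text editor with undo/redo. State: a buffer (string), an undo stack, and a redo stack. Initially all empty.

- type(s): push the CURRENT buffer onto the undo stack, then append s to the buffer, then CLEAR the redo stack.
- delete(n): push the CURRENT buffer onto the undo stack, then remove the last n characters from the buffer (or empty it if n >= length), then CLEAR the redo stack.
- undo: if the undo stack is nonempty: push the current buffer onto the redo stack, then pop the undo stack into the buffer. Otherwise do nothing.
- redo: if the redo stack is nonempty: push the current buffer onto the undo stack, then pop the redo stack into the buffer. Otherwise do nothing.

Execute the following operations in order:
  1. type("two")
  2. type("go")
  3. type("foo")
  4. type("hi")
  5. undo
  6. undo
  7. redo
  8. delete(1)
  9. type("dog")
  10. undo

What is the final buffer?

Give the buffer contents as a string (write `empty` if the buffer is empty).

Answer: twogofo

Derivation:
After op 1 (type): buf='two' undo_depth=1 redo_depth=0
After op 2 (type): buf='twogo' undo_depth=2 redo_depth=0
After op 3 (type): buf='twogofoo' undo_depth=3 redo_depth=0
After op 4 (type): buf='twogofoohi' undo_depth=4 redo_depth=0
After op 5 (undo): buf='twogofoo' undo_depth=3 redo_depth=1
After op 6 (undo): buf='twogo' undo_depth=2 redo_depth=2
After op 7 (redo): buf='twogofoo' undo_depth=3 redo_depth=1
After op 8 (delete): buf='twogofo' undo_depth=4 redo_depth=0
After op 9 (type): buf='twogofodog' undo_depth=5 redo_depth=0
After op 10 (undo): buf='twogofo' undo_depth=4 redo_depth=1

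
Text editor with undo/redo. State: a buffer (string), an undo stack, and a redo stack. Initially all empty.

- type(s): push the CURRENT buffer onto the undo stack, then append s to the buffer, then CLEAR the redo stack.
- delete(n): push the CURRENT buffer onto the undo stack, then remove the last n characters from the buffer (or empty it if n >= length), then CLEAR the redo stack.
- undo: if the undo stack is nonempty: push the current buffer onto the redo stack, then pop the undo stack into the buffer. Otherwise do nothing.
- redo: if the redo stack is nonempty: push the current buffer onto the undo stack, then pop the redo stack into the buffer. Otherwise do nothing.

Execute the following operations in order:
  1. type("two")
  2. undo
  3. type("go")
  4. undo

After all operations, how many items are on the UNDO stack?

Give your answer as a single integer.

After op 1 (type): buf='two' undo_depth=1 redo_depth=0
After op 2 (undo): buf='(empty)' undo_depth=0 redo_depth=1
After op 3 (type): buf='go' undo_depth=1 redo_depth=0
After op 4 (undo): buf='(empty)' undo_depth=0 redo_depth=1

Answer: 0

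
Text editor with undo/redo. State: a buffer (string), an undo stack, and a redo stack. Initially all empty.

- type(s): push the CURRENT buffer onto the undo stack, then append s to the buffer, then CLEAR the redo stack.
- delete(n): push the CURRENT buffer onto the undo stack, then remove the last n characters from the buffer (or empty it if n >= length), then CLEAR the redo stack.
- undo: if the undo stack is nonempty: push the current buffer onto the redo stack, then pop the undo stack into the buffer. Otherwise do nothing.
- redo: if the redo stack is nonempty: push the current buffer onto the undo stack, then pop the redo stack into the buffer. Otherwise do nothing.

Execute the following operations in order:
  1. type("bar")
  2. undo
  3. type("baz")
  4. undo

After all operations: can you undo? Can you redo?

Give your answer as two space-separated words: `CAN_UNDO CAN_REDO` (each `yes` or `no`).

Answer: no yes

Derivation:
After op 1 (type): buf='bar' undo_depth=1 redo_depth=0
After op 2 (undo): buf='(empty)' undo_depth=0 redo_depth=1
After op 3 (type): buf='baz' undo_depth=1 redo_depth=0
After op 4 (undo): buf='(empty)' undo_depth=0 redo_depth=1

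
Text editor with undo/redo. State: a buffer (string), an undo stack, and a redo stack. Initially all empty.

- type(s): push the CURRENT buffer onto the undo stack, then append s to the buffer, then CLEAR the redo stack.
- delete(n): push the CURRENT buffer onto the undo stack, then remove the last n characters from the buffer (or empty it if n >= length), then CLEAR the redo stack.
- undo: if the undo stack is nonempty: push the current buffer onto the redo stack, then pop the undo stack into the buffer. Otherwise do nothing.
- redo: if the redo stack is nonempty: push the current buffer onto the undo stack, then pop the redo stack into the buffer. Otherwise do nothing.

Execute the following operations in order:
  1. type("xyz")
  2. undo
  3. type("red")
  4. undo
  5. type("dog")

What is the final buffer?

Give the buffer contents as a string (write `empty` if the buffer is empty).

After op 1 (type): buf='xyz' undo_depth=1 redo_depth=0
After op 2 (undo): buf='(empty)' undo_depth=0 redo_depth=1
After op 3 (type): buf='red' undo_depth=1 redo_depth=0
After op 4 (undo): buf='(empty)' undo_depth=0 redo_depth=1
After op 5 (type): buf='dog' undo_depth=1 redo_depth=0

Answer: dog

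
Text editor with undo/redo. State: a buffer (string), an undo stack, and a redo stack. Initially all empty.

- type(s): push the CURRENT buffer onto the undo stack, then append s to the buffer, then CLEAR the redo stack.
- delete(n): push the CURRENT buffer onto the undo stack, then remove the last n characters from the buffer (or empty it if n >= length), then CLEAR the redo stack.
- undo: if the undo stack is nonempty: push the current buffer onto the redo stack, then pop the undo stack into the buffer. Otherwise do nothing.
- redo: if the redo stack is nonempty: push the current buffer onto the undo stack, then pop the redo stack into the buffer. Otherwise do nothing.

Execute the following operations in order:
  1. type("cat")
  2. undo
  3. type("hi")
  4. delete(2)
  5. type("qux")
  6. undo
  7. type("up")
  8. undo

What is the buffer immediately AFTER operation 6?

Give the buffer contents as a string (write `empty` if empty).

Answer: empty

Derivation:
After op 1 (type): buf='cat' undo_depth=1 redo_depth=0
After op 2 (undo): buf='(empty)' undo_depth=0 redo_depth=1
After op 3 (type): buf='hi' undo_depth=1 redo_depth=0
After op 4 (delete): buf='(empty)' undo_depth=2 redo_depth=0
After op 5 (type): buf='qux' undo_depth=3 redo_depth=0
After op 6 (undo): buf='(empty)' undo_depth=2 redo_depth=1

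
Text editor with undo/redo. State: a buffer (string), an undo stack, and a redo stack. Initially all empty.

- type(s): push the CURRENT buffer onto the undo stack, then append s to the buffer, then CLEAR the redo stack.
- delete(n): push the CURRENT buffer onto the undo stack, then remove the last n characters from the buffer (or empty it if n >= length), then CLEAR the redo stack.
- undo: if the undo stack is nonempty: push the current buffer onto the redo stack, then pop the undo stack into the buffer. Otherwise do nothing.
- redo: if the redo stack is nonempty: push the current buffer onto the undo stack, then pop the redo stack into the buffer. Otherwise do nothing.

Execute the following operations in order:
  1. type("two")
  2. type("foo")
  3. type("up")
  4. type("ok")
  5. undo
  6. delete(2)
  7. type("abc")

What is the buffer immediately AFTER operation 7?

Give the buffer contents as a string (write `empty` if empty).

Answer: twofooabc

Derivation:
After op 1 (type): buf='two' undo_depth=1 redo_depth=0
After op 2 (type): buf='twofoo' undo_depth=2 redo_depth=0
After op 3 (type): buf='twofooup' undo_depth=3 redo_depth=0
After op 4 (type): buf='twofooupok' undo_depth=4 redo_depth=0
After op 5 (undo): buf='twofooup' undo_depth=3 redo_depth=1
After op 6 (delete): buf='twofoo' undo_depth=4 redo_depth=0
After op 7 (type): buf='twofooabc' undo_depth=5 redo_depth=0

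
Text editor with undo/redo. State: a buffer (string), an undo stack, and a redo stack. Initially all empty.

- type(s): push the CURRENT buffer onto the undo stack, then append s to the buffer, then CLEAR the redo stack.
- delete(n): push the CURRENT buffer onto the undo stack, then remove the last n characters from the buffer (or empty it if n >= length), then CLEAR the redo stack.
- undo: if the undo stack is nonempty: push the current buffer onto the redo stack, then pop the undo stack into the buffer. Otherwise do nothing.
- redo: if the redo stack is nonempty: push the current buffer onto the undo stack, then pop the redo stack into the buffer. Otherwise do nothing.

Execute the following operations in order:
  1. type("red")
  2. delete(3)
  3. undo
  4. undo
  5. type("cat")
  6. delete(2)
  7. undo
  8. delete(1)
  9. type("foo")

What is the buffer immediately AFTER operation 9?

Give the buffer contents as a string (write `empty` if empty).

Answer: cafoo

Derivation:
After op 1 (type): buf='red' undo_depth=1 redo_depth=0
After op 2 (delete): buf='(empty)' undo_depth=2 redo_depth=0
After op 3 (undo): buf='red' undo_depth=1 redo_depth=1
After op 4 (undo): buf='(empty)' undo_depth=0 redo_depth=2
After op 5 (type): buf='cat' undo_depth=1 redo_depth=0
After op 6 (delete): buf='c' undo_depth=2 redo_depth=0
After op 7 (undo): buf='cat' undo_depth=1 redo_depth=1
After op 8 (delete): buf='ca' undo_depth=2 redo_depth=0
After op 9 (type): buf='cafoo' undo_depth=3 redo_depth=0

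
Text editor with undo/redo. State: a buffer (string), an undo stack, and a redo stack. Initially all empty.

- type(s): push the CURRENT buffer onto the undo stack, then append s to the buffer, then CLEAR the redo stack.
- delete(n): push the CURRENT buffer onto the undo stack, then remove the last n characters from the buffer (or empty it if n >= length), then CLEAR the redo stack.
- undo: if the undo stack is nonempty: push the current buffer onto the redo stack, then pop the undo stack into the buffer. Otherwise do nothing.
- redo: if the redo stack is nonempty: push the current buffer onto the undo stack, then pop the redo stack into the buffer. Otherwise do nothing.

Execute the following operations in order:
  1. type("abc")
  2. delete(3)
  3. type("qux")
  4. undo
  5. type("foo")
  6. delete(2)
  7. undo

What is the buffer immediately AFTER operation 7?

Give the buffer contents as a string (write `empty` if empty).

After op 1 (type): buf='abc' undo_depth=1 redo_depth=0
After op 2 (delete): buf='(empty)' undo_depth=2 redo_depth=0
After op 3 (type): buf='qux' undo_depth=3 redo_depth=0
After op 4 (undo): buf='(empty)' undo_depth=2 redo_depth=1
After op 5 (type): buf='foo' undo_depth=3 redo_depth=0
After op 6 (delete): buf='f' undo_depth=4 redo_depth=0
After op 7 (undo): buf='foo' undo_depth=3 redo_depth=1

Answer: foo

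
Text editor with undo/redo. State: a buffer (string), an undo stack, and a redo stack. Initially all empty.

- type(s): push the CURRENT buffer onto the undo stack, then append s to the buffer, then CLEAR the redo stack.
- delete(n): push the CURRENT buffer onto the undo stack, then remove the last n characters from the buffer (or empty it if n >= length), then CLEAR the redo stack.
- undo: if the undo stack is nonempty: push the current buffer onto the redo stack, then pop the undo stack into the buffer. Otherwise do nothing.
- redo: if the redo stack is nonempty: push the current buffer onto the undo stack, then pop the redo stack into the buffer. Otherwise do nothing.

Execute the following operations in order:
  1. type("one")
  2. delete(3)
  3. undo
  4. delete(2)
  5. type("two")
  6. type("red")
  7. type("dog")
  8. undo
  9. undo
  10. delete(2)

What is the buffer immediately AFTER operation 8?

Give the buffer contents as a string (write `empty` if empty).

Answer: otwored

Derivation:
After op 1 (type): buf='one' undo_depth=1 redo_depth=0
After op 2 (delete): buf='(empty)' undo_depth=2 redo_depth=0
After op 3 (undo): buf='one' undo_depth=1 redo_depth=1
After op 4 (delete): buf='o' undo_depth=2 redo_depth=0
After op 5 (type): buf='otwo' undo_depth=3 redo_depth=0
After op 6 (type): buf='otwored' undo_depth=4 redo_depth=0
After op 7 (type): buf='otworeddog' undo_depth=5 redo_depth=0
After op 8 (undo): buf='otwored' undo_depth=4 redo_depth=1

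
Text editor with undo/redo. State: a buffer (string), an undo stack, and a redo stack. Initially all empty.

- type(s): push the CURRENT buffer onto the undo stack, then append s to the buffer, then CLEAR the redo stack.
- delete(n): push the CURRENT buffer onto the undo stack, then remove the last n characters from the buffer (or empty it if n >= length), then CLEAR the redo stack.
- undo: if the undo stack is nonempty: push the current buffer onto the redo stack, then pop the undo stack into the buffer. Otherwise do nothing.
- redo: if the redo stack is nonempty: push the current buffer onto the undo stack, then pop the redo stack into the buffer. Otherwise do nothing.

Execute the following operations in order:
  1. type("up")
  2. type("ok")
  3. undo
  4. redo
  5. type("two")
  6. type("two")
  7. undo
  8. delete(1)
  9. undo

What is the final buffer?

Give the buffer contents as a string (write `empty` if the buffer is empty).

Answer: upoktwo

Derivation:
After op 1 (type): buf='up' undo_depth=1 redo_depth=0
After op 2 (type): buf='upok' undo_depth=2 redo_depth=0
After op 3 (undo): buf='up' undo_depth=1 redo_depth=1
After op 4 (redo): buf='upok' undo_depth=2 redo_depth=0
After op 5 (type): buf='upoktwo' undo_depth=3 redo_depth=0
After op 6 (type): buf='upoktwotwo' undo_depth=4 redo_depth=0
After op 7 (undo): buf='upoktwo' undo_depth=3 redo_depth=1
After op 8 (delete): buf='upoktw' undo_depth=4 redo_depth=0
After op 9 (undo): buf='upoktwo' undo_depth=3 redo_depth=1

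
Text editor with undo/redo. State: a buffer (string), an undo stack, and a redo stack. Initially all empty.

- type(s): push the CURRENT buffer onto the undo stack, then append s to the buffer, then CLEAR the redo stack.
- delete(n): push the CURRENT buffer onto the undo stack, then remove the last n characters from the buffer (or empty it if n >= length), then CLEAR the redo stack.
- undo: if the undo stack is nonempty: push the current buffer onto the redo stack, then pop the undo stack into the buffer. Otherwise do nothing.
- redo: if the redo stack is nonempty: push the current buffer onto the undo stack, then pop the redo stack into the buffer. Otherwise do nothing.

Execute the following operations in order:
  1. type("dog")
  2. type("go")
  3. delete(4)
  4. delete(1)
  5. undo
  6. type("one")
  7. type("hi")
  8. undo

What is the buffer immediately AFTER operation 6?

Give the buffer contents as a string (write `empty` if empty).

After op 1 (type): buf='dog' undo_depth=1 redo_depth=0
After op 2 (type): buf='doggo' undo_depth=2 redo_depth=0
After op 3 (delete): buf='d' undo_depth=3 redo_depth=0
After op 4 (delete): buf='(empty)' undo_depth=4 redo_depth=0
After op 5 (undo): buf='d' undo_depth=3 redo_depth=1
After op 6 (type): buf='done' undo_depth=4 redo_depth=0

Answer: done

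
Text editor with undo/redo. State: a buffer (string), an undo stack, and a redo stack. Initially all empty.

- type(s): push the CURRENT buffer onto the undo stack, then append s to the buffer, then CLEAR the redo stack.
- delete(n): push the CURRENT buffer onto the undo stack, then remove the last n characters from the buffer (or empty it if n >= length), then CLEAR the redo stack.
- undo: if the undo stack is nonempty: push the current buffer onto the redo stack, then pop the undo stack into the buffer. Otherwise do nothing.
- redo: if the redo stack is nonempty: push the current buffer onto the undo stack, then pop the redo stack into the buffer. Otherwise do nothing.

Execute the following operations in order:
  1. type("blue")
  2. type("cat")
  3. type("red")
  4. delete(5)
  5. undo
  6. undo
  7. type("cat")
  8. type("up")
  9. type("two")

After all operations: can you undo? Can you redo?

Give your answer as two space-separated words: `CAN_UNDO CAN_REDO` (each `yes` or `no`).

After op 1 (type): buf='blue' undo_depth=1 redo_depth=0
After op 2 (type): buf='bluecat' undo_depth=2 redo_depth=0
After op 3 (type): buf='bluecatred' undo_depth=3 redo_depth=0
After op 4 (delete): buf='bluec' undo_depth=4 redo_depth=0
After op 5 (undo): buf='bluecatred' undo_depth=3 redo_depth=1
After op 6 (undo): buf='bluecat' undo_depth=2 redo_depth=2
After op 7 (type): buf='bluecatcat' undo_depth=3 redo_depth=0
After op 8 (type): buf='bluecatcatup' undo_depth=4 redo_depth=0
After op 9 (type): buf='bluecatcatuptwo' undo_depth=5 redo_depth=0

Answer: yes no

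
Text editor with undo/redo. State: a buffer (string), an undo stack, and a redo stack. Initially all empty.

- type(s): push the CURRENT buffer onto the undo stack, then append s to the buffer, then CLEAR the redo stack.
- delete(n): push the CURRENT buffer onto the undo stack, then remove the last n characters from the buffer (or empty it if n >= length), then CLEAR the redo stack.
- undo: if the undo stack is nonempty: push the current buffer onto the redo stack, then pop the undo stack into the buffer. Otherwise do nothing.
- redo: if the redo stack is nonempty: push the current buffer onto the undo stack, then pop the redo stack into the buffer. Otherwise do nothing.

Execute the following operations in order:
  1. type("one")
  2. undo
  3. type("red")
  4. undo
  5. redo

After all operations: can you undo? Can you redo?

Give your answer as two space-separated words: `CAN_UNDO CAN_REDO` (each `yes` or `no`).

Answer: yes no

Derivation:
After op 1 (type): buf='one' undo_depth=1 redo_depth=0
After op 2 (undo): buf='(empty)' undo_depth=0 redo_depth=1
After op 3 (type): buf='red' undo_depth=1 redo_depth=0
After op 4 (undo): buf='(empty)' undo_depth=0 redo_depth=1
After op 5 (redo): buf='red' undo_depth=1 redo_depth=0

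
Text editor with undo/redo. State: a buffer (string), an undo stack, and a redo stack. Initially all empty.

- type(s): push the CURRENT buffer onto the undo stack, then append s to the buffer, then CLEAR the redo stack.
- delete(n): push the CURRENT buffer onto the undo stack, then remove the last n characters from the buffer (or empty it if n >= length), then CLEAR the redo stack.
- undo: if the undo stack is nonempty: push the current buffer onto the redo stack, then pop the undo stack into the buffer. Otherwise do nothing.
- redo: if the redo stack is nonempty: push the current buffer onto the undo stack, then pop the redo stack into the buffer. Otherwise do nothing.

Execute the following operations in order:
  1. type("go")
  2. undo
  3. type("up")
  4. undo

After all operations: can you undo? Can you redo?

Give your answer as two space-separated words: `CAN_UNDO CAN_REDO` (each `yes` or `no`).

After op 1 (type): buf='go' undo_depth=1 redo_depth=0
After op 2 (undo): buf='(empty)' undo_depth=0 redo_depth=1
After op 3 (type): buf='up' undo_depth=1 redo_depth=0
After op 4 (undo): buf='(empty)' undo_depth=0 redo_depth=1

Answer: no yes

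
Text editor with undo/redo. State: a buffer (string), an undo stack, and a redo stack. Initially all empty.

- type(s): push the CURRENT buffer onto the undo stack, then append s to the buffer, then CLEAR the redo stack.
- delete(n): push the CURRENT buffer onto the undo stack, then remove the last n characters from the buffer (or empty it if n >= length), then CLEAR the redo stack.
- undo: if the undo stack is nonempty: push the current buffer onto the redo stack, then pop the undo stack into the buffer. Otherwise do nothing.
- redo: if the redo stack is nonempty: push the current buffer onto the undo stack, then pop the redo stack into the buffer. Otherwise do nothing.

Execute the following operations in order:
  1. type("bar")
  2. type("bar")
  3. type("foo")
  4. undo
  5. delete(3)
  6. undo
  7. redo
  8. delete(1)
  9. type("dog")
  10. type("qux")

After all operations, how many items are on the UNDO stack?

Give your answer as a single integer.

Answer: 6

Derivation:
After op 1 (type): buf='bar' undo_depth=1 redo_depth=0
After op 2 (type): buf='barbar' undo_depth=2 redo_depth=0
After op 3 (type): buf='barbarfoo' undo_depth=3 redo_depth=0
After op 4 (undo): buf='barbar' undo_depth=2 redo_depth=1
After op 5 (delete): buf='bar' undo_depth=3 redo_depth=0
After op 6 (undo): buf='barbar' undo_depth=2 redo_depth=1
After op 7 (redo): buf='bar' undo_depth=3 redo_depth=0
After op 8 (delete): buf='ba' undo_depth=4 redo_depth=0
After op 9 (type): buf='badog' undo_depth=5 redo_depth=0
After op 10 (type): buf='badogqux' undo_depth=6 redo_depth=0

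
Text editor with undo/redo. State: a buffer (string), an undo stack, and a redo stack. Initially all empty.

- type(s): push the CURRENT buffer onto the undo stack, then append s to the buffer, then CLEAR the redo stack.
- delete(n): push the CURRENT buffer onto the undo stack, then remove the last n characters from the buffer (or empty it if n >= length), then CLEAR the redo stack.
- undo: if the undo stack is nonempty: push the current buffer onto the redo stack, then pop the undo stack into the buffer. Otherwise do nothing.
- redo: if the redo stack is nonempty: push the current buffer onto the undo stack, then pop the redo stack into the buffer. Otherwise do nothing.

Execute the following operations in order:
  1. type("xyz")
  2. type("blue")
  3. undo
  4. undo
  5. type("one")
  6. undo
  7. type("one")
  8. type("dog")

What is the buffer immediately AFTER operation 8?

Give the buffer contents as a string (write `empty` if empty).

After op 1 (type): buf='xyz' undo_depth=1 redo_depth=0
After op 2 (type): buf='xyzblue' undo_depth=2 redo_depth=0
After op 3 (undo): buf='xyz' undo_depth=1 redo_depth=1
After op 4 (undo): buf='(empty)' undo_depth=0 redo_depth=2
After op 5 (type): buf='one' undo_depth=1 redo_depth=0
After op 6 (undo): buf='(empty)' undo_depth=0 redo_depth=1
After op 7 (type): buf='one' undo_depth=1 redo_depth=0
After op 8 (type): buf='onedog' undo_depth=2 redo_depth=0

Answer: onedog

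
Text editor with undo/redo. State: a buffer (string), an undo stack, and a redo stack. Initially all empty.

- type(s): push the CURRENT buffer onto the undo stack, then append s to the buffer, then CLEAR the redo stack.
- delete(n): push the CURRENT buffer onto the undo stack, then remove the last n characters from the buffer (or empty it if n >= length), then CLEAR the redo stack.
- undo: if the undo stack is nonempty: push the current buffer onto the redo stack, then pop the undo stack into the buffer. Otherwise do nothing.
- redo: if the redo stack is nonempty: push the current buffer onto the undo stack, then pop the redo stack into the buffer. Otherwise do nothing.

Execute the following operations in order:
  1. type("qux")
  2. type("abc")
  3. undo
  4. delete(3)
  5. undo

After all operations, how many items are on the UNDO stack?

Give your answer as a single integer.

After op 1 (type): buf='qux' undo_depth=1 redo_depth=0
After op 2 (type): buf='quxabc' undo_depth=2 redo_depth=0
After op 3 (undo): buf='qux' undo_depth=1 redo_depth=1
After op 4 (delete): buf='(empty)' undo_depth=2 redo_depth=0
After op 5 (undo): buf='qux' undo_depth=1 redo_depth=1

Answer: 1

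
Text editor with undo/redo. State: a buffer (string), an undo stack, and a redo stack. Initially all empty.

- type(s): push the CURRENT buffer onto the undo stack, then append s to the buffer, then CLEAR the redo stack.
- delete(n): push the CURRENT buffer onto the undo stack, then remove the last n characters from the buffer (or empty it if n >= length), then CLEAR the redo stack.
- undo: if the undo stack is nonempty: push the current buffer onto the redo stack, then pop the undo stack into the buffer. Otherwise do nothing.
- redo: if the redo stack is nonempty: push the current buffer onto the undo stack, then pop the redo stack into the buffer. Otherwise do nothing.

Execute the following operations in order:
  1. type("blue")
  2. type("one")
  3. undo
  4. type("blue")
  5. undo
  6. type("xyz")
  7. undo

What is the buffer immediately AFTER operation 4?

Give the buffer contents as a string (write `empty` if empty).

Answer: blueblue

Derivation:
After op 1 (type): buf='blue' undo_depth=1 redo_depth=0
After op 2 (type): buf='blueone' undo_depth=2 redo_depth=0
After op 3 (undo): buf='blue' undo_depth=1 redo_depth=1
After op 4 (type): buf='blueblue' undo_depth=2 redo_depth=0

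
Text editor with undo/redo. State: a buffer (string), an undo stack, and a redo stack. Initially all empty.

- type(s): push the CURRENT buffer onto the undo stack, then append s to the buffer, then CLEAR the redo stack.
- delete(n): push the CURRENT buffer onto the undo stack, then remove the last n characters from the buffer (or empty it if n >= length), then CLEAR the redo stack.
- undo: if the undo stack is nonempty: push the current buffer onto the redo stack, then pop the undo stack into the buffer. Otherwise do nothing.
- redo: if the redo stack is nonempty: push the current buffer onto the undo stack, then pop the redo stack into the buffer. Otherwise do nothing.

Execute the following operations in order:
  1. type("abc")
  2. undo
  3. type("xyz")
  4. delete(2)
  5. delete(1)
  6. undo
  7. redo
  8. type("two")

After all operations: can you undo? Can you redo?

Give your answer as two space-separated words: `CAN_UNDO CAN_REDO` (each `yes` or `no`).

Answer: yes no

Derivation:
After op 1 (type): buf='abc' undo_depth=1 redo_depth=0
After op 2 (undo): buf='(empty)' undo_depth=0 redo_depth=1
After op 3 (type): buf='xyz' undo_depth=1 redo_depth=0
After op 4 (delete): buf='x' undo_depth=2 redo_depth=0
After op 5 (delete): buf='(empty)' undo_depth=3 redo_depth=0
After op 6 (undo): buf='x' undo_depth=2 redo_depth=1
After op 7 (redo): buf='(empty)' undo_depth=3 redo_depth=0
After op 8 (type): buf='two' undo_depth=4 redo_depth=0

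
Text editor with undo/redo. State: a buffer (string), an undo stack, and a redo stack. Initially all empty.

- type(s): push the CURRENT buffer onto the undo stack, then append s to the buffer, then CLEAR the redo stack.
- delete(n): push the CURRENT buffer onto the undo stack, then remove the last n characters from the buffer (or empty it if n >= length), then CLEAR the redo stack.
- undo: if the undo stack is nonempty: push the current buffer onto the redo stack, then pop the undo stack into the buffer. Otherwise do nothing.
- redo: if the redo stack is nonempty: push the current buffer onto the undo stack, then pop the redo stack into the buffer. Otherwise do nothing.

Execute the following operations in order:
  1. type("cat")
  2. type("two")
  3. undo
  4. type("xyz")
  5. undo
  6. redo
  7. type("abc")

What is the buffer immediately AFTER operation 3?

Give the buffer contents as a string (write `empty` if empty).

After op 1 (type): buf='cat' undo_depth=1 redo_depth=0
After op 2 (type): buf='cattwo' undo_depth=2 redo_depth=0
After op 3 (undo): buf='cat' undo_depth=1 redo_depth=1

Answer: cat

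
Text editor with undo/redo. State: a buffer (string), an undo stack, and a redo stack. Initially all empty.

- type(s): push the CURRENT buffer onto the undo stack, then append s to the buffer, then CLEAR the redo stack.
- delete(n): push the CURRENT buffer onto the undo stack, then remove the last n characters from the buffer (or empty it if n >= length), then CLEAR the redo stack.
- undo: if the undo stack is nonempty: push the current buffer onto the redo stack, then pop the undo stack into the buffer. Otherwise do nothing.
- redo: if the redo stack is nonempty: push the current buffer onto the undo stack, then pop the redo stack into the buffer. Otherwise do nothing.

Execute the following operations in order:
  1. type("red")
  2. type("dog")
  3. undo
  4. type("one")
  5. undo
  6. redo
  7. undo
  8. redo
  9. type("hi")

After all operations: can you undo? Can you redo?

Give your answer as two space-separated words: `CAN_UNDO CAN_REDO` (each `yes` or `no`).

After op 1 (type): buf='red' undo_depth=1 redo_depth=0
After op 2 (type): buf='reddog' undo_depth=2 redo_depth=0
After op 3 (undo): buf='red' undo_depth=1 redo_depth=1
After op 4 (type): buf='redone' undo_depth=2 redo_depth=0
After op 5 (undo): buf='red' undo_depth=1 redo_depth=1
After op 6 (redo): buf='redone' undo_depth=2 redo_depth=0
After op 7 (undo): buf='red' undo_depth=1 redo_depth=1
After op 8 (redo): buf='redone' undo_depth=2 redo_depth=0
After op 9 (type): buf='redonehi' undo_depth=3 redo_depth=0

Answer: yes no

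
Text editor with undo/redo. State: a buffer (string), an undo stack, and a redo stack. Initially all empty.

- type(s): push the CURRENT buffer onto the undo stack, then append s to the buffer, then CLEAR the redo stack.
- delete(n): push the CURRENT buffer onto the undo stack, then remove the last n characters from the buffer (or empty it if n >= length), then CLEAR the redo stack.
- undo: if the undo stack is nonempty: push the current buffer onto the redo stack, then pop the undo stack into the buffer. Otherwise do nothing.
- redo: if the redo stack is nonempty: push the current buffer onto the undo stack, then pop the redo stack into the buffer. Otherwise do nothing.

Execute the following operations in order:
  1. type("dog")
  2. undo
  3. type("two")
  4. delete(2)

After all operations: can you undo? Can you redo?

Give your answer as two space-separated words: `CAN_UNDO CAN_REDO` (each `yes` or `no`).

Answer: yes no

Derivation:
After op 1 (type): buf='dog' undo_depth=1 redo_depth=0
After op 2 (undo): buf='(empty)' undo_depth=0 redo_depth=1
After op 3 (type): buf='two' undo_depth=1 redo_depth=0
After op 4 (delete): buf='t' undo_depth=2 redo_depth=0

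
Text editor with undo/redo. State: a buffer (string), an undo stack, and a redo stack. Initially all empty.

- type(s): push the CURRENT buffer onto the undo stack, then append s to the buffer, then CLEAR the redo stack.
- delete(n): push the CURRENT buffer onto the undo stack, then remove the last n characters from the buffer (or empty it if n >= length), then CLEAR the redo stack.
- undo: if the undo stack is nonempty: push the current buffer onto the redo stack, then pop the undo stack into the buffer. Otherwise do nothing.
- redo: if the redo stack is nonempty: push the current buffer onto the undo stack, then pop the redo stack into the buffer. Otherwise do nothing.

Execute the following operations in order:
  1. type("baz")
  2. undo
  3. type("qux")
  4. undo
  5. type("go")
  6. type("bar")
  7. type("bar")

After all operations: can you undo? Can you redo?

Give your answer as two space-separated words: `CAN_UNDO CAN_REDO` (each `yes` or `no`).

Answer: yes no

Derivation:
After op 1 (type): buf='baz' undo_depth=1 redo_depth=0
After op 2 (undo): buf='(empty)' undo_depth=0 redo_depth=1
After op 3 (type): buf='qux' undo_depth=1 redo_depth=0
After op 4 (undo): buf='(empty)' undo_depth=0 redo_depth=1
After op 5 (type): buf='go' undo_depth=1 redo_depth=0
After op 6 (type): buf='gobar' undo_depth=2 redo_depth=0
After op 7 (type): buf='gobarbar' undo_depth=3 redo_depth=0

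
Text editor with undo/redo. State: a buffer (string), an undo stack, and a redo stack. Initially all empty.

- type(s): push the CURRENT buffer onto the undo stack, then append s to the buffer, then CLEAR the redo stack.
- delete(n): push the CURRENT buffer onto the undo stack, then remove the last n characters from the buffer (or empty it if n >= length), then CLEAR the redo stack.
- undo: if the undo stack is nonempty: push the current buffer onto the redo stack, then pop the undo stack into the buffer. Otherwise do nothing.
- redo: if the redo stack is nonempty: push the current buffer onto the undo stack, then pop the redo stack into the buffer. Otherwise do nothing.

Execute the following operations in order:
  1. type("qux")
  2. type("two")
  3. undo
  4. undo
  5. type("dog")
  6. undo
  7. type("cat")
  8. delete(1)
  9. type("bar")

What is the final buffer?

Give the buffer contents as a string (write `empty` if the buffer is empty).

Answer: cabar

Derivation:
After op 1 (type): buf='qux' undo_depth=1 redo_depth=0
After op 2 (type): buf='quxtwo' undo_depth=2 redo_depth=0
After op 3 (undo): buf='qux' undo_depth=1 redo_depth=1
After op 4 (undo): buf='(empty)' undo_depth=0 redo_depth=2
After op 5 (type): buf='dog' undo_depth=1 redo_depth=0
After op 6 (undo): buf='(empty)' undo_depth=0 redo_depth=1
After op 7 (type): buf='cat' undo_depth=1 redo_depth=0
After op 8 (delete): buf='ca' undo_depth=2 redo_depth=0
After op 9 (type): buf='cabar' undo_depth=3 redo_depth=0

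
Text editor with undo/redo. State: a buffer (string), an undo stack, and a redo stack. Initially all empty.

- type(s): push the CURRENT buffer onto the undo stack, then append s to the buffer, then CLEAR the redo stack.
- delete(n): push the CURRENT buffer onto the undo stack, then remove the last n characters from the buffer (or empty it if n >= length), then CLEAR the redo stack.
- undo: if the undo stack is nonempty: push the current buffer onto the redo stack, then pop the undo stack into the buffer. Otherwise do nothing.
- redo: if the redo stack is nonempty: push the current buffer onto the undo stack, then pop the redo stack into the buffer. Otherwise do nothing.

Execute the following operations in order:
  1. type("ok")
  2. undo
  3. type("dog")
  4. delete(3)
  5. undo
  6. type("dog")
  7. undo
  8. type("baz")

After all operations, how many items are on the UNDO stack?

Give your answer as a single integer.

After op 1 (type): buf='ok' undo_depth=1 redo_depth=0
After op 2 (undo): buf='(empty)' undo_depth=0 redo_depth=1
After op 3 (type): buf='dog' undo_depth=1 redo_depth=0
After op 4 (delete): buf='(empty)' undo_depth=2 redo_depth=0
After op 5 (undo): buf='dog' undo_depth=1 redo_depth=1
After op 6 (type): buf='dogdog' undo_depth=2 redo_depth=0
After op 7 (undo): buf='dog' undo_depth=1 redo_depth=1
After op 8 (type): buf='dogbaz' undo_depth=2 redo_depth=0

Answer: 2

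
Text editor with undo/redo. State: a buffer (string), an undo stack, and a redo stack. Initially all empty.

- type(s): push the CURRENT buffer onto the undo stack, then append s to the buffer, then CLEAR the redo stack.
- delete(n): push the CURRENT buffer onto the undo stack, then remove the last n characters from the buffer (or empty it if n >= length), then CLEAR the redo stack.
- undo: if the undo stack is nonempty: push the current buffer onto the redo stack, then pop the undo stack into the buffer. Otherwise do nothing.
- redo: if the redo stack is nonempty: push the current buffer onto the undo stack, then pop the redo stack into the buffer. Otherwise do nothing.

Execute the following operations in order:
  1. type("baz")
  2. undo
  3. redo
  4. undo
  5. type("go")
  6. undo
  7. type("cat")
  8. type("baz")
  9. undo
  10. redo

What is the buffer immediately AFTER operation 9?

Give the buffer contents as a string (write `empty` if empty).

Answer: cat

Derivation:
After op 1 (type): buf='baz' undo_depth=1 redo_depth=0
After op 2 (undo): buf='(empty)' undo_depth=0 redo_depth=1
After op 3 (redo): buf='baz' undo_depth=1 redo_depth=0
After op 4 (undo): buf='(empty)' undo_depth=0 redo_depth=1
After op 5 (type): buf='go' undo_depth=1 redo_depth=0
After op 6 (undo): buf='(empty)' undo_depth=0 redo_depth=1
After op 7 (type): buf='cat' undo_depth=1 redo_depth=0
After op 8 (type): buf='catbaz' undo_depth=2 redo_depth=0
After op 9 (undo): buf='cat' undo_depth=1 redo_depth=1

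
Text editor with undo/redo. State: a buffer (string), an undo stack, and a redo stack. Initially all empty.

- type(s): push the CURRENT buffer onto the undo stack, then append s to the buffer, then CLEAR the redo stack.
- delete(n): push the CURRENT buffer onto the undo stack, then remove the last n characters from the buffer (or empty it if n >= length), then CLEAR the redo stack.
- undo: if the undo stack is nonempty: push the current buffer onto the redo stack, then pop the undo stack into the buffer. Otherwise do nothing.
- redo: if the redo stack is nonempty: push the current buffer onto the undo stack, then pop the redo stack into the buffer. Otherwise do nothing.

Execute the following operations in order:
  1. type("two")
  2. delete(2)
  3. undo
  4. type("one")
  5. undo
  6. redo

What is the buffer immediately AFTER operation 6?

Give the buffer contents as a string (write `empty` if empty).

After op 1 (type): buf='two' undo_depth=1 redo_depth=0
After op 2 (delete): buf='t' undo_depth=2 redo_depth=0
After op 3 (undo): buf='two' undo_depth=1 redo_depth=1
After op 4 (type): buf='twoone' undo_depth=2 redo_depth=0
After op 5 (undo): buf='two' undo_depth=1 redo_depth=1
After op 6 (redo): buf='twoone' undo_depth=2 redo_depth=0

Answer: twoone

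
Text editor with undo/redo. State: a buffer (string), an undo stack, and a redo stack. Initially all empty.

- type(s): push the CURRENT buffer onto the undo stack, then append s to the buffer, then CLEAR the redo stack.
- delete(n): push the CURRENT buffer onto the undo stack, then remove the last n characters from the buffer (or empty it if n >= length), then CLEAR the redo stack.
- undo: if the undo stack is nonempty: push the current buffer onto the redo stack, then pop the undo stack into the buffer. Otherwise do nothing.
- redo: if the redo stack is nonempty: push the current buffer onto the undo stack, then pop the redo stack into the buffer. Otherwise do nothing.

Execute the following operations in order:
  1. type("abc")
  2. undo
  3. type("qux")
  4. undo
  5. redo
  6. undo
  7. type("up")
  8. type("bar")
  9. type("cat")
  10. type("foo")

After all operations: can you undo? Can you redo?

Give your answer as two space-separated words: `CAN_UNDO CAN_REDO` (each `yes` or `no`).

Answer: yes no

Derivation:
After op 1 (type): buf='abc' undo_depth=1 redo_depth=0
After op 2 (undo): buf='(empty)' undo_depth=0 redo_depth=1
After op 3 (type): buf='qux' undo_depth=1 redo_depth=0
After op 4 (undo): buf='(empty)' undo_depth=0 redo_depth=1
After op 5 (redo): buf='qux' undo_depth=1 redo_depth=0
After op 6 (undo): buf='(empty)' undo_depth=0 redo_depth=1
After op 7 (type): buf='up' undo_depth=1 redo_depth=0
After op 8 (type): buf='upbar' undo_depth=2 redo_depth=0
After op 9 (type): buf='upbarcat' undo_depth=3 redo_depth=0
After op 10 (type): buf='upbarcatfoo' undo_depth=4 redo_depth=0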